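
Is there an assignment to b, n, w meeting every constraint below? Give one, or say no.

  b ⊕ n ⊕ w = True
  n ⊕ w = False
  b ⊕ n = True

b = True, n = False, w = False

b ⊕ n ⊕ w = T ⊕ F ⊕ F = True ✓
n ⊕ w = F ⊕ F = False ✓
b ⊕ n = T ⊕ F = True ✓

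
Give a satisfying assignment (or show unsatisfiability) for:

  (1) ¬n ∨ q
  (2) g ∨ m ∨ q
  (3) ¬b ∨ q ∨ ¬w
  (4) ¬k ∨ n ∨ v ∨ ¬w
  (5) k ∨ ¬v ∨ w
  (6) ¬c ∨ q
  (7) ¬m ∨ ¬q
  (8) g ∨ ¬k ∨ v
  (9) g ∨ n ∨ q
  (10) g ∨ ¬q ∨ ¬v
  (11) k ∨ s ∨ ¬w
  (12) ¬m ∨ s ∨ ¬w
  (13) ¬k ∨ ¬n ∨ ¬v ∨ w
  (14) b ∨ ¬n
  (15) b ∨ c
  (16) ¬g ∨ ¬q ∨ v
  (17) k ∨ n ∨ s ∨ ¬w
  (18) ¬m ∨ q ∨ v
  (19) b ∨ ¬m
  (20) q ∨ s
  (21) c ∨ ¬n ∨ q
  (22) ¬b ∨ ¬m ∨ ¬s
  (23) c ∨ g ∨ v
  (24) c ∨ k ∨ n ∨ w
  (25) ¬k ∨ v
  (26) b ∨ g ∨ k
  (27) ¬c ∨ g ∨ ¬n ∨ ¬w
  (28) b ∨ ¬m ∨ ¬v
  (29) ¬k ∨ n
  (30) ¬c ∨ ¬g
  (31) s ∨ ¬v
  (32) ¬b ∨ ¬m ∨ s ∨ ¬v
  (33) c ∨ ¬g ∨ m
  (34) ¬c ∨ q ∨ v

k = False; b = True; c = True; g = False; n = True; m = False; w = False; v = False; q = True; s = False

Set k = False.
Set b = True.
Set c = True.
  then (¬c ∨ q) forces q = True.
  then (¬m ∨ ¬q) forces m = False.
  then (¬c ∨ ¬g) forces g = False.
  then (g ∨ ¬q ∨ ¬v) forces v = False.
Set n = True.
  then (¬c ∨ g ∨ ¬n ∨ ¬w) forces w = False.
Set s = False.
All clauses satisfied.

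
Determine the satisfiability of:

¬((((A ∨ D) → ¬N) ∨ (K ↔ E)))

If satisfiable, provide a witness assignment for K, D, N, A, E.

K = False, D = True, N = True, A = False, E = True

  ¬((((A ∨ D) → ¬N) ∨ (K ↔ E))) = True
    ((A ∨ D) → ¬N) ∨ (K ↔ E) = False
      (A ∨ D) → ¬N = False
        A ∨ D = True
        ¬N = False
      K ↔ E = False
The formula evaluates to True.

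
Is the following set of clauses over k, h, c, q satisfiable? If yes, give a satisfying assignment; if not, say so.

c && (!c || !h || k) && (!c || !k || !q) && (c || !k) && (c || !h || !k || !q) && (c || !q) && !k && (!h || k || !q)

Unit clause (c) forces c = True.
Unit clause (!k) forces k = False.
In (!c || !h || k) only !h is left, so h = False.
Set q = True.
Check each clause:
  (c): c holds.
  (!c || !h || k): !h holds.
  (!c || !k || !q): !k holds.
  (c || !k): c holds.
  (c || !h || !k || !q): c holds.
  (c || !q): c holds.
  (!k): !k holds.
  (!h || k || !q): !h holds.
All clauses satisfied.

k = False, h = False, c = True, q = True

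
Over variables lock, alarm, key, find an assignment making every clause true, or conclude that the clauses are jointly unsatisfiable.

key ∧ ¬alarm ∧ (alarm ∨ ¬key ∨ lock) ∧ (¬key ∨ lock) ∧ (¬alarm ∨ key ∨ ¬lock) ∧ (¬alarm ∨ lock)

Unit clause (key) forces key = True.
Unit clause (¬alarm) forces alarm = False.
In (alarm ∨ ¬key ∨ lock) only lock is left, so lock = True.
Check each clause:
  (key): key holds.
  (¬alarm): ¬alarm holds.
  (alarm ∨ ¬key ∨ lock): lock holds.
  (¬key ∨ lock): lock holds.
  (¬alarm ∨ key ∨ ¬lock): ¬alarm holds.
  (¬alarm ∨ lock): ¬alarm holds.
All clauses satisfied.

lock = True, alarm = False, key = True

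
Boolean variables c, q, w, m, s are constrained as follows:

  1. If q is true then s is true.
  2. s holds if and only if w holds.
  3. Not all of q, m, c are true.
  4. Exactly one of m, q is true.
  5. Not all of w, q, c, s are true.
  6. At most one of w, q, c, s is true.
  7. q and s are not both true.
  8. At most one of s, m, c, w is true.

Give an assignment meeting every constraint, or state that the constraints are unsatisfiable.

c = False; q = False; w = False; m = True; s = False

  (1) q=F ⇒ s: vacuous ✓
  (2) s=F, w=F — same ✓
  (3) {q, m, c}: 1/3 true — not all ✓
  (4) {m, q}: 1 true — exactly one ✓
  (5) {w, q, c, s}: 0/4 true — not all ✓
  (6) {w, q, c, s}: 0 true — at most one ✓
  (7) q=F, s=F — not both ✓
  (8) {s, m, c, w}: 1 true — at most one ✓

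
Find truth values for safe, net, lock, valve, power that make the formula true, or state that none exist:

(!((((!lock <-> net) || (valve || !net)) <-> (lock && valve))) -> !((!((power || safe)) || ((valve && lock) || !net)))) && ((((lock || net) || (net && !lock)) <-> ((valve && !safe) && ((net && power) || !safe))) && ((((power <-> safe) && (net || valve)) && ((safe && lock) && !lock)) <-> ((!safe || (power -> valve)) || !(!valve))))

No satisfying assignment exists.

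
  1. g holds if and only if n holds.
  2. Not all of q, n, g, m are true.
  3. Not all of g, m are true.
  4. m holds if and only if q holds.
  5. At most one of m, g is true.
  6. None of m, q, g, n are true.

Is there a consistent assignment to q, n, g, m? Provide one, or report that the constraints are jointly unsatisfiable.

q = False, n = False, g = False, m = False

  (1) g=F, n=F — same ✓
  (2) {q, n, g, m}: 0/4 true — not all ✓
  (3) {g, m}: 0/2 true — not all ✓
  (4) m=F, q=F — same ✓
  (5) {m, g}: 0 true — at most one ✓
  (6) {m, q, g, n}: 0 true — none ✓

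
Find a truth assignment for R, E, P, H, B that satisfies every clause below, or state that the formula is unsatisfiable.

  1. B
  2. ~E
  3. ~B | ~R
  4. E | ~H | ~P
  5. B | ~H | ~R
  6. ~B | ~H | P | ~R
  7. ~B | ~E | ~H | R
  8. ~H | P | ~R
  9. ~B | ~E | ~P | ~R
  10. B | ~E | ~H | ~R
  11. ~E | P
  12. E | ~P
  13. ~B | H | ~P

R = False, E = False, P = False, H = True, B = True

Unit clause (B) forces B = True.
Unit clause (~E) forces E = False.
In (~B | ~R) only ~R is left, so R = False.
In (E | ~P) only ~P is left, so P = False.
Set H = True.
All clauses satisfied.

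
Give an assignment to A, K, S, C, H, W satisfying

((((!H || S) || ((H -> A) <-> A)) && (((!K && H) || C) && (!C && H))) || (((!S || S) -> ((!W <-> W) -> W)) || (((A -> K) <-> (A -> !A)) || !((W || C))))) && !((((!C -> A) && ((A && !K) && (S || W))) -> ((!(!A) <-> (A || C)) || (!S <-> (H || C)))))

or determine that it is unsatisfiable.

Unsatisfiable — no assignment works.

The conjunct !((((!C -> A) && ((A && !K) && (S || W))) -> ((!(!A) <-> (A || C)) || (!S <-> (H || C))))) is unsatisfiable on its own:
  A = True: this becomes !(((!K && (S || W)) -> True)) = False.
  A = False: this becomes !((False -> (!C || (!S <-> (H || C))))) = False.
So the whole conjunction is unsatisfiable.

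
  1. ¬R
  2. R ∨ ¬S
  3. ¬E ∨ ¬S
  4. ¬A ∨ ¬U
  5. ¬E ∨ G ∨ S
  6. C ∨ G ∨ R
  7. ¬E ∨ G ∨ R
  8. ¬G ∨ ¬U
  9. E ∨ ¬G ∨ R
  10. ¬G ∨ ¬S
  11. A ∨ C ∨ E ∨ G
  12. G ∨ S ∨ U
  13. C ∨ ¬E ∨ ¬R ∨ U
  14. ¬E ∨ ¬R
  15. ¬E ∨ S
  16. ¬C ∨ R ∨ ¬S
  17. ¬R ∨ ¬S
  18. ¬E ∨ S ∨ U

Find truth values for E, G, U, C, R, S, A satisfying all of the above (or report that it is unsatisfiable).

E=F, G=F, U=T, C=T, R=F, S=F, A=F

Unit clause (¬R) forces R = False.
In (R ∨ ¬S) only ¬S is left, so S = False.
In (¬E ∨ S) only ¬E is left, so E = False.
In (E ∨ ¬G ∨ R) only ¬G is left, so G = False.
In (G ∨ S ∨ U) only U is left, so U = True.
In (¬A ∨ ¬U) only ¬A is left, so A = False.
In (C ∨ G ∨ R) only C is left, so C = True.
All clauses satisfied.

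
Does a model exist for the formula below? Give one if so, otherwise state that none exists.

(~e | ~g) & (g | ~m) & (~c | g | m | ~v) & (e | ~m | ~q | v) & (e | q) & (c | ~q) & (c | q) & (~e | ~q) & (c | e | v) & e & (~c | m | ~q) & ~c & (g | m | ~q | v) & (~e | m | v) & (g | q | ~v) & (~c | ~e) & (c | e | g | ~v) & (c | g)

Unsatisfiable

Case c = True:
  Clause (~c) is falsified — contradiction.
Case c = False:
  (c | ~q) forces q = False.
  Clause (c | q) is falsified — contradiction.
Both cases fail, so the formula is unsatisfiable.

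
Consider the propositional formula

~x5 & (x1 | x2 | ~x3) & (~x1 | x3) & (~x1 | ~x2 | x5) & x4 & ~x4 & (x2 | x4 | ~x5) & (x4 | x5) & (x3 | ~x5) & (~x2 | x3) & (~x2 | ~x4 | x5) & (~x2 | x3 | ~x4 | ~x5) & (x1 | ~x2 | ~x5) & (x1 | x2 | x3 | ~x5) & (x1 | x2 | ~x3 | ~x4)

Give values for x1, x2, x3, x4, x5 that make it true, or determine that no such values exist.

Case x4 = True:
  Clause (~x4) is falsified — contradiction.
Case x4 = False:
  Clause (x4) is falsified — contradiction.
Both cases fail, so the formula is unsatisfiable.

No satisfying assignment exists.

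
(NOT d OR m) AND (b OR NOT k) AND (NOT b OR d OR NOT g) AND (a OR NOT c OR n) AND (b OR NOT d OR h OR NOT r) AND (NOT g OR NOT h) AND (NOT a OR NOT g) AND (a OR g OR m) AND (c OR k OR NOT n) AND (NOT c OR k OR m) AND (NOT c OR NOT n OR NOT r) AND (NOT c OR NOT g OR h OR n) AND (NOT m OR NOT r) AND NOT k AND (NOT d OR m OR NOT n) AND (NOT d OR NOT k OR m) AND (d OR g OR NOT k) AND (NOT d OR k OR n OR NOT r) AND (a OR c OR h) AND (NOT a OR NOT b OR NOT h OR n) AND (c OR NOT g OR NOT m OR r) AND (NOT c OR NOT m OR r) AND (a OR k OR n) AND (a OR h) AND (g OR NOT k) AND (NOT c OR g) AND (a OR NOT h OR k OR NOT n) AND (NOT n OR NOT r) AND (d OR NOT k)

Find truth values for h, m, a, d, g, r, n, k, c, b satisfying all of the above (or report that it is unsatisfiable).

h: False; m: True; a: True; d: True; g: False; r: False; n: False; k: False; c: False; b: True

Unit clause (NOT k) forces k = False.
Set h = False.
  then (a OR h) forces a = True.
  then (NOT a OR NOT g) forces g = False.
  then (NOT c OR g) forces c = False.
  then (c OR k OR NOT n) forces n = False.
Set m = True.
  then (NOT m OR NOT r) forces r = False.
Set d = True.
Set b = True.
All clauses satisfied.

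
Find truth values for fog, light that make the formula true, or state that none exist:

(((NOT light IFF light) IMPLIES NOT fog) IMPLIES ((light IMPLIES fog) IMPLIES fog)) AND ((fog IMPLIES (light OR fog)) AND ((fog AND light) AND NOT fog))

No satisfying assignment exists.

Case fog = True: the conjunct NOT fog is False.
Case fog = False: the conjunct fog is False.
Both cases fail — unsatisfiable.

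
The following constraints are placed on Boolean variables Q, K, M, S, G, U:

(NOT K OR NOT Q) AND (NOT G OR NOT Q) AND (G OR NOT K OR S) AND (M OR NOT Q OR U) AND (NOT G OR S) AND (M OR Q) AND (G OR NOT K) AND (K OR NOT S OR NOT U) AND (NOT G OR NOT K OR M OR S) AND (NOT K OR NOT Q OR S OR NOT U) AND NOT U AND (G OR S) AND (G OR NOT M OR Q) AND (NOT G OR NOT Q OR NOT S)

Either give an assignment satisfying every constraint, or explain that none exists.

Unit clause (NOT U) forces U = False.
Set Q = False.
  then (M OR Q) forces M = True.
  then (G OR NOT M OR Q) forces G = True.
  then (NOT G OR S) forces S = True.
Set K = True.
All clauses satisfied.

Q = False; K = True; M = True; S = True; G = True; U = False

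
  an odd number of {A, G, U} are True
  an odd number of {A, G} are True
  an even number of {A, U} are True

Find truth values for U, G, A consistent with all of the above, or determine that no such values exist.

U: False; G: True; A: False

{A, G, U}: 1 true → odd ✓
{A, G}: 1 true → odd ✓
{A, U}: 0 true → even ✓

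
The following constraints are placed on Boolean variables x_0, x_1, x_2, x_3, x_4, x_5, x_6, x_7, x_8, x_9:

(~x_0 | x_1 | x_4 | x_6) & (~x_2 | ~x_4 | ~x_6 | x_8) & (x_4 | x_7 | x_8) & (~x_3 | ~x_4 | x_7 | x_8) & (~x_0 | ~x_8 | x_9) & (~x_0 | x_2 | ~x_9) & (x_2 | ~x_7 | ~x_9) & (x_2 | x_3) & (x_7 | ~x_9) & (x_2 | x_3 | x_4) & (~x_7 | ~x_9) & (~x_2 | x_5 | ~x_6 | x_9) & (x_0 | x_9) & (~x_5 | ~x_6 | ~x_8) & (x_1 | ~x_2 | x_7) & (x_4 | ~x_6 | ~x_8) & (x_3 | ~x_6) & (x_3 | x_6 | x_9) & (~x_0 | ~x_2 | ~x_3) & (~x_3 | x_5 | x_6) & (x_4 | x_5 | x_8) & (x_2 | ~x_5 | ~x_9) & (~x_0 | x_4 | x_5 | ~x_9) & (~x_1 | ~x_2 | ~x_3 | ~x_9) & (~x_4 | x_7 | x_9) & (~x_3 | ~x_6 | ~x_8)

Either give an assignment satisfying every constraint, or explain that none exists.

Try x_0 = False:
  (x_0 | x_9) forces x_9 = True.
  (x_7 | ~x_9) forces x_7 = True.
  clause (~x_7 | ~x_9) is falsified — backtrack.
So x_0 = True.
Set x_1 = True.
Try x_2 = True:
  (~x_0 | ~x_2 | ~x_3) forces x_3 = False.
  (x_3 | ~x_6) forces x_6 = False.
  (x_3 | x_6 | x_9) forces x_9 = True.
  (x_7 | ~x_9) forces x_7 = True.
  clause (~x_7 | ~x_9) is falsified — backtrack.
So x_2 = False.
  then (~x_0 | x_2 | ~x_9) forces x_9 = False.
  then (x_2 | x_3) forces x_3 = True.
  then (~x_0 | ~x_8 | x_9) forces x_8 = False.
Set x_4 = True.
  then (~x_3 | ~x_4 | x_7 | x_8) forces x_7 = True.
Set x_5 = False.
  then (~x_3 | x_5 | x_6) forces x_6 = True.
All clauses satisfied.

x_0 = True, x_1 = True, x_2 = False, x_3 = True, x_4 = True, x_5 = False, x_6 = True, x_7 = True, x_8 = False, x_9 = False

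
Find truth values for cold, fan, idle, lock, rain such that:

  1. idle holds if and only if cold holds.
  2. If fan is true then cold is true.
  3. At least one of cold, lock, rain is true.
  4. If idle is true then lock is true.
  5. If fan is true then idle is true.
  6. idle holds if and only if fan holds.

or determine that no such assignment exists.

cold=T, fan=T, idle=T, lock=T, rain=F

  (1) idle=T, cold=T — same ✓
  (2) fan=T ⇒ cold: T ✓
  (3) {cold, lock, rain}: 2 true — at least one ✓
  (4) idle=T ⇒ lock: T ✓
  (5) fan=T ⇒ idle: T ✓
  (6) idle=T, fan=T — same ✓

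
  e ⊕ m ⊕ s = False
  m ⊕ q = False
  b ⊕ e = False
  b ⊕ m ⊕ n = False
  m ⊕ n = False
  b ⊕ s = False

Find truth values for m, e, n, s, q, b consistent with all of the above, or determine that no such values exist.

m: False; e: False; n: False; s: False; q: False; b: False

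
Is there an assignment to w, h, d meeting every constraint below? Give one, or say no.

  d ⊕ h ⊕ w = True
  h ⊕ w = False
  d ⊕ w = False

w: True, h: True, d: True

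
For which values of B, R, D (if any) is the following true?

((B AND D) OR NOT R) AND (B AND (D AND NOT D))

Case D = True: the conjunct NOT D is False.
Case D = False: the conjunct D is False.
Both cases fail — unsatisfiable.

Unsatisfiable — no assignment works.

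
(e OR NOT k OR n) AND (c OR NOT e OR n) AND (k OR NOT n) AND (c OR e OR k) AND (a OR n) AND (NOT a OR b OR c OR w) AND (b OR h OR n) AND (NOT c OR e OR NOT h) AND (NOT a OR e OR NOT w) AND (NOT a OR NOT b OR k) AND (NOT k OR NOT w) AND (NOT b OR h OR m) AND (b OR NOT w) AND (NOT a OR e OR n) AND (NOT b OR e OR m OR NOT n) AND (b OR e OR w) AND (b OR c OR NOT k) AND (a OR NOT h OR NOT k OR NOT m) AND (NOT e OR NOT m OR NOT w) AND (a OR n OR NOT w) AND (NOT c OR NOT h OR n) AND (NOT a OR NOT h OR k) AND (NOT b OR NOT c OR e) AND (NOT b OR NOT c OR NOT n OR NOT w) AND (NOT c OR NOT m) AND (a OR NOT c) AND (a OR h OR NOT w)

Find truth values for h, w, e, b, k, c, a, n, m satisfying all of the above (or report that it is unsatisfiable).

h=F, w=F, e=F, b=T, k=T, c=F, a=T, n=T, m=T

Set h = False.
Try w = True:
  (NOT k OR NOT w) forces k = False.
  (k OR NOT n) forces n = False.
  (a OR n) forces a = True.
  (b OR h OR n) forces b = True.
  clause (NOT a OR NOT b OR k) is falsified — backtrack.
So w = False.
Set e = False.
  then (b OR e OR w) forces b = True.
  then (NOT b OR NOT c OR e) forces c = False.
  then (c OR e OR k) forces k = True.
  then (NOT b OR h OR m) forces m = True.
  then (e OR NOT k OR n) forces n = True.
Set a = True.
All clauses satisfied.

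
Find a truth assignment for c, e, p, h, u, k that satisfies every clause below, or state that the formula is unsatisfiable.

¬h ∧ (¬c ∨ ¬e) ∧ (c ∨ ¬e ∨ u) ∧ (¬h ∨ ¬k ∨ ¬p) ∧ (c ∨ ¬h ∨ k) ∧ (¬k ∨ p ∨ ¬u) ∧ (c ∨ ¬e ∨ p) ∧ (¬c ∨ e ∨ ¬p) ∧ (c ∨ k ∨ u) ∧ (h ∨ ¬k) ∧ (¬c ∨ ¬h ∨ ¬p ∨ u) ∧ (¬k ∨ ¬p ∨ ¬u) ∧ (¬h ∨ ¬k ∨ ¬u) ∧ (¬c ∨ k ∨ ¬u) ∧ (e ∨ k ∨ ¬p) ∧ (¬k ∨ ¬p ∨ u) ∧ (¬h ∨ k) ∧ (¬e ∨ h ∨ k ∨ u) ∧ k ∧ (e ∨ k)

Case h = True:
  Clause (¬h) is falsified — contradiction.
Case h = False:
  (h ∨ ¬k) forces k = False.
  Clause (k) is falsified — contradiction.
Both cases fail, so the formula is unsatisfiable.

No satisfying assignment exists.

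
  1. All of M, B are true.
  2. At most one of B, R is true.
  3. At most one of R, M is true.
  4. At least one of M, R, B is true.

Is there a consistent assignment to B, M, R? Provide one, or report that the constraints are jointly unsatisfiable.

B: True; M: True; R: False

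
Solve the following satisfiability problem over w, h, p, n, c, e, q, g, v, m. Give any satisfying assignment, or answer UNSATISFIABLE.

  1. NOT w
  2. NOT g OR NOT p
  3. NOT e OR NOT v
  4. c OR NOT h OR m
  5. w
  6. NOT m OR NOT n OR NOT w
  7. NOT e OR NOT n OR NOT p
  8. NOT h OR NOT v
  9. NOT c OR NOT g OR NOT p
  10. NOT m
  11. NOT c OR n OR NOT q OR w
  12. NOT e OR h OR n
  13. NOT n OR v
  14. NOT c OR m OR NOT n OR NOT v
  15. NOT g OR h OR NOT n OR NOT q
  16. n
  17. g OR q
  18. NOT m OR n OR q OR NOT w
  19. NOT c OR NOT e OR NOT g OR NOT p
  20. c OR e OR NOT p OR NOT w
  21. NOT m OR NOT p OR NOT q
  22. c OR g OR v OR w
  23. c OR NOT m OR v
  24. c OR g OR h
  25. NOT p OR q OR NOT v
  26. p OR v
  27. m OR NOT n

Case w = True:
  Clause (NOT w) is falsified — contradiction.
Case w = False:
  Clause (w) is falsified — contradiction.
Both cases fail, so the formula is unsatisfiable.

Unsatisfiable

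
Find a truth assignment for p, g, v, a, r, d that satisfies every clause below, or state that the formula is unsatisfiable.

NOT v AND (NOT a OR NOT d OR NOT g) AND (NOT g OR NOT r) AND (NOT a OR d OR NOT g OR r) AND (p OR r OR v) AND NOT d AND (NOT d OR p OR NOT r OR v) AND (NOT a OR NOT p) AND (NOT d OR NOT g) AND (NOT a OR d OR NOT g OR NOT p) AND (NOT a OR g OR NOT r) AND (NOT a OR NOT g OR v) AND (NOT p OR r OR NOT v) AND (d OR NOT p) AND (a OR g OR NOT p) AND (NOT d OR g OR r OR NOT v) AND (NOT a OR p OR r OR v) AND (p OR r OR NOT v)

p=F, g=F, v=F, a=F, r=T, d=F

Unit clause (NOT v) forces v = False.
Unit clause (NOT d) forces d = False.
In (d OR NOT p) only NOT p is left, so p = False.
In (p OR r OR v) only r is left, so r = True.
In (NOT g OR NOT r) only NOT g is left, so g = False.
In (NOT a OR g OR NOT r) only NOT a is left, so a = False.
All clauses satisfied.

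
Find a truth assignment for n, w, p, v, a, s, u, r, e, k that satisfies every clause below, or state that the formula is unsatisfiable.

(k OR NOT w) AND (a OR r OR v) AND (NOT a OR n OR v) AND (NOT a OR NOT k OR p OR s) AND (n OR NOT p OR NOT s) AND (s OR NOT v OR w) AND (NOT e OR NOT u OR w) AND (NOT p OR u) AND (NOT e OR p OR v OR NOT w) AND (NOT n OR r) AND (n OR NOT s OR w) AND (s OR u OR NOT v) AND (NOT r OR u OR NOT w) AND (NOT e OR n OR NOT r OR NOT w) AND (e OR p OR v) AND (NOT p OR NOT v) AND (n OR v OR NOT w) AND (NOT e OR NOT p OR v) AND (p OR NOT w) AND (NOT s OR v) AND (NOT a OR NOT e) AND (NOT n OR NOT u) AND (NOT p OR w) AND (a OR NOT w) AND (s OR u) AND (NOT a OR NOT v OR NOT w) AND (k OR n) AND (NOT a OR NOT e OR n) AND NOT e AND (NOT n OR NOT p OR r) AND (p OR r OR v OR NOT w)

n: True, w: False, p: False, v: True, a: False, s: True, u: False, r: True, e: False, k: False

Unit clause (NOT e) forces e = False.
Set n = True.
  then (NOT n OR r) forces r = True.
  then (NOT n OR NOT u) forces u = False.
  then (s OR u) forces s = True.
  then (NOT p OR u) forces p = False.
  then (NOT r OR u OR NOT w) forces w = False.
  then (e OR p OR v) forces v = True.
Set a = False.
Set k = False.
All clauses satisfied.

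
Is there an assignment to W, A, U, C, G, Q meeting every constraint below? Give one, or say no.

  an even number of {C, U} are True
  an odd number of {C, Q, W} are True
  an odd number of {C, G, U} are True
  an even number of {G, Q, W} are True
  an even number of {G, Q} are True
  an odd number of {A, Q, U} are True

W=F, A=F, U=F, C=F, G=T, Q=T

{C, U}: 0 true → even ✓
{C, Q, W}: 1 true → odd ✓
{C, G, U}: 1 true → odd ✓
{G, Q, W}: 2 true → even ✓
{G, Q}: 2 true → even ✓
{A, Q, U}: 1 true → odd ✓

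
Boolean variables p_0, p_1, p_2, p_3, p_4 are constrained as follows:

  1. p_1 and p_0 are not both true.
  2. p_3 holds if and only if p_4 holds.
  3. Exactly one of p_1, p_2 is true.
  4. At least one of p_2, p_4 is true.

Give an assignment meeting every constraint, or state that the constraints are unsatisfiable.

p_0 = False, p_1 = False, p_2 = True, p_3 = False, p_4 = False

  (1) p_1=F, p_0=F — not both ✓
  (2) p_3=F, p_4=F — same ✓
  (3) {p_1, p_2}: 1 true — exactly one ✓
  (4) {p_2, p_4}: 1 true — at least one ✓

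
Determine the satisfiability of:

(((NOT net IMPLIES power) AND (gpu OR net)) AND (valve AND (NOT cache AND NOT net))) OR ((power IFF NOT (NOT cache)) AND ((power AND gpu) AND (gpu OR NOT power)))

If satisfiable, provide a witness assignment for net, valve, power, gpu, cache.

net = True, valve = False, power = True, gpu = True, cache = True

  (((NOT net IMPLIES power) AND (gpu OR net)) AND (valve AND (NOT cache AND NOT net))) OR ((power IFF NOT (NOT cache)) AND ((power AND gpu) AND (gpu OR NOT power))) = True
    ((NOT net IMPLIES power) AND (gpu OR net)) AND (valve AND (NOT cache AND NOT net)) = False
      (NOT net IMPLIES power) AND (gpu OR net) = True
        NOT net IMPLIES power = True
          NOT net = False
        gpu OR net = True
      valve AND (NOT cache AND NOT net) = False
        NOT cache AND NOT net = False
          NOT cache = False
          NOT net = False
    (power IFF NOT (NOT cache)) AND ((power AND gpu) AND (gpu OR NOT power)) = True
      power IFF NOT (NOT cache) = True
        NOT (NOT cache) = True
          NOT cache = False
      (power AND gpu) AND (gpu OR NOT power) = True
        power AND gpu = True
        gpu OR NOT power = True
          NOT power = False
The formula evaluates to True.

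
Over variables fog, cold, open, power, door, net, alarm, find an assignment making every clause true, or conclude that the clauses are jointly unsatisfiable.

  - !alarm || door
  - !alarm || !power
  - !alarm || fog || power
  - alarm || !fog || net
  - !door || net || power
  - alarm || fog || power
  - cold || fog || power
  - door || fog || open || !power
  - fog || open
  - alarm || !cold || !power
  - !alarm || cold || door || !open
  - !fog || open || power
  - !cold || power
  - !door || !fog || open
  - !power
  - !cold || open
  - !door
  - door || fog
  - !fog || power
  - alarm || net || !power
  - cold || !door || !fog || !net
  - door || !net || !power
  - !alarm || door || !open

Unsatisfiable — no assignment works.

Case power = True:
  Clause (!power) is falsified — contradiction.
Case power = False:
  (!cold || power) forces cold = False.
  (cold || fog || power) forces fog = True.
  Clause (!fog || power) is falsified — contradiction.
Both cases fail, so the formula is unsatisfiable.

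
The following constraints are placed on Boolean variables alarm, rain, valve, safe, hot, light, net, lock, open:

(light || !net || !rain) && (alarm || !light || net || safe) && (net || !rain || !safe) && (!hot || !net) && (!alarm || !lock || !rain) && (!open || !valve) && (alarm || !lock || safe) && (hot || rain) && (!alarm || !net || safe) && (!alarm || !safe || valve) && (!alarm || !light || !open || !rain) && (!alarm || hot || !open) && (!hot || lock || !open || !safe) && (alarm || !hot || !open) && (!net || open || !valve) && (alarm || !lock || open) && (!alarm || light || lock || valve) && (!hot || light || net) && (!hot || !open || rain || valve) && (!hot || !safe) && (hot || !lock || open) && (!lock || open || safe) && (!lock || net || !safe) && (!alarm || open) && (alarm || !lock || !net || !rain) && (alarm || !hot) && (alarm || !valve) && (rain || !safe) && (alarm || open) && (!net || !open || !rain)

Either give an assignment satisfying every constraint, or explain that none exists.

Set alarm = False.
  then (alarm || !hot) forces hot = False.
  then (alarm || !valve) forces valve = False.
  then (alarm || open) forces open = True.
  then (hot || rain) forces rain = True.
  then (!net || !open || !rain) forces net = False.
  then (net || !rain || !safe) forces safe = False.
  then (alarm || !lock || safe) forces lock = False.
  then (alarm || !light || net || safe) forces light = False.
All clauses satisfied.

alarm = False; rain = True; valve = False; safe = False; hot = False; light = False; net = False; lock = False; open = True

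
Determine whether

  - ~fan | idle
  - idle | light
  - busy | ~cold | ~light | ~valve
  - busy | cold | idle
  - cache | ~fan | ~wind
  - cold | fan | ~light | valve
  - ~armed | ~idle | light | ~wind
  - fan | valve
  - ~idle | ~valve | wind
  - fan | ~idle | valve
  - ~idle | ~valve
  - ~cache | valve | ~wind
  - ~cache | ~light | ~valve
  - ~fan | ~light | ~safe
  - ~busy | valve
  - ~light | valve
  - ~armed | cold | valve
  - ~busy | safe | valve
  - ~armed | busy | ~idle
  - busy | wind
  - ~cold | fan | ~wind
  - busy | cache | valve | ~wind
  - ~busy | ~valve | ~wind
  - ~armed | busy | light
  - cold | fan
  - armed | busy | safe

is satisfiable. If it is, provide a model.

cache = False, armed = True, light = True, fan = False, wind = False, cold = True, idle = False, valve = True, busy = True, safe = True

Set cache = False.
Set armed = True.
Set light = True.
  then (~light | valve) forces valve = True.
  then (~idle | ~valve) forces idle = False.
  then (~fan | idle) forces fan = False.
  then (cold | fan) forces cold = True.
  then (busy | ~cold | ~light | ~valve) forces busy = True.
  then (~cold | fan | ~wind) forces wind = False.
Set safe = True.
All clauses satisfied.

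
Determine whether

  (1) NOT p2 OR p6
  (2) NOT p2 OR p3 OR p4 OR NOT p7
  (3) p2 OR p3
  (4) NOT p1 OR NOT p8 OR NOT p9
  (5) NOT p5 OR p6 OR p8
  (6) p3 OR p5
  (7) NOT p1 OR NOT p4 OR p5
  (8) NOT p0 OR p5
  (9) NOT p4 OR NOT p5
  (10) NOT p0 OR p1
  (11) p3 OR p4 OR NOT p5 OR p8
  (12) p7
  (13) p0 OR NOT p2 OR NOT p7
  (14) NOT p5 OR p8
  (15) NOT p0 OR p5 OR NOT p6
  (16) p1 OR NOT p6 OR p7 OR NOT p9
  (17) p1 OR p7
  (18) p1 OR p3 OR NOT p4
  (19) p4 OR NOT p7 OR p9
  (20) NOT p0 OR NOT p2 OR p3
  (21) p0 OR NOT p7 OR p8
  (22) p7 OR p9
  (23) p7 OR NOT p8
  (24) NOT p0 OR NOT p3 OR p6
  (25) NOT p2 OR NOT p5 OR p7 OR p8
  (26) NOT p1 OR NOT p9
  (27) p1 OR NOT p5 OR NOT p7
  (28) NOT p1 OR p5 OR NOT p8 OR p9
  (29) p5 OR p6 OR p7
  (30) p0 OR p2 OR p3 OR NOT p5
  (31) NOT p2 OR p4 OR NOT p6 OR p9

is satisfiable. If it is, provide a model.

p0 = False, p1 = False, p2 = False, p3 = True, p4 = True, p5 = False, p6 = True, p7 = True, p8 = True, p9 = False

Unit clause (p7) forces p7 = True.
Set p0 = False.
  then (p0 OR NOT p2 OR NOT p7) forces p2 = False.
  then (p0 OR NOT p7 OR p8) forces p8 = True.
  then (p2 OR p3) forces p3 = True.
Try p1 = True:
  (NOT p1 OR NOT p8 OR NOT p9) forces p9 = False.
  (p4 OR NOT p7 OR p9) forces p4 = True.
  (NOT p1 OR NOT p4 OR p5) forces p5 = True.
  clause (NOT p4 OR NOT p5) is falsified — backtrack.
So p1 = False.
  then (p1 OR NOT p5 OR NOT p7) forces p5 = False.
Set p4 = True.
Set p6 = True.
Set p9 = False.
All clauses satisfied.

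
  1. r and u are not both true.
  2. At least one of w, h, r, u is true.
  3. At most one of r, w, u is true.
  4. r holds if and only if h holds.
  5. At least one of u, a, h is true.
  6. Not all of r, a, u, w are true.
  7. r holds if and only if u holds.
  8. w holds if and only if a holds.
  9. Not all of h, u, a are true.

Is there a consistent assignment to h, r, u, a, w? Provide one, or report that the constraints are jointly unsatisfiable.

h = False, r = False, u = False, a = True, w = True

  (1) r=F, u=F — not both ✓
  (2) {w, h, r, u}: 1 true — at least one ✓
  (3) {r, w, u}: 1 true — at most one ✓
  (4) r=F, h=F — same ✓
  (5) {u, a, h}: 1 true — at least one ✓
  (6) {r, a, u, w}: 2/4 true — not all ✓
  (7) r=F, u=F — same ✓
  (8) w=T, a=T — same ✓
  (9) {h, u, a}: 1/3 true — not all ✓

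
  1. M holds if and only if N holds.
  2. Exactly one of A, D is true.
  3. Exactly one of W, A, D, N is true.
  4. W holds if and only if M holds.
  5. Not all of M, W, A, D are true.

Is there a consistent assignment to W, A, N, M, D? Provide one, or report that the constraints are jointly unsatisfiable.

W: False, A: True, N: False, M: False, D: False

  (1) M=F, N=F — same ✓
  (2) {A, D}: 1 true — exactly one ✓
  (3) {W, A, D, N}: 1 true — exactly one ✓
  (4) W=F, M=F — same ✓
  (5) {M, W, A, D}: 1/4 true — not all ✓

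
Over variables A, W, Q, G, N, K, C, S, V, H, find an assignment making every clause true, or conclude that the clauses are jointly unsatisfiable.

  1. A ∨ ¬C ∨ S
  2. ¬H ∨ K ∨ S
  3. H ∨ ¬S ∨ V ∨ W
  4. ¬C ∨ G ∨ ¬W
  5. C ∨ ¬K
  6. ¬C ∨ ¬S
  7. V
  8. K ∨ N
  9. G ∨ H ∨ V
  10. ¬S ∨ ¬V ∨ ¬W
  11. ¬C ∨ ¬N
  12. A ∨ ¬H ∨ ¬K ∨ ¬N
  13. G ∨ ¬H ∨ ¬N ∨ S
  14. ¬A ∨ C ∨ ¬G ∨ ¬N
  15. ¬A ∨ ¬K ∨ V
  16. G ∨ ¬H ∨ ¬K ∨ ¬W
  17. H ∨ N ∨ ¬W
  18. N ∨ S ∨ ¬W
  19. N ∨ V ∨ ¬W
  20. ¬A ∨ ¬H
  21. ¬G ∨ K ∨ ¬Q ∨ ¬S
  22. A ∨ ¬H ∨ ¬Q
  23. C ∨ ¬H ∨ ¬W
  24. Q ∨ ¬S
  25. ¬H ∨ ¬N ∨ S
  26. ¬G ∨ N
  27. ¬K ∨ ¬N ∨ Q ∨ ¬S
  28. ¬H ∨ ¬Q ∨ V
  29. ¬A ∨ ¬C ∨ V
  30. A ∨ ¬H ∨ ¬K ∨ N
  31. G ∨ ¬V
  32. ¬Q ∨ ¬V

A = False, W = True, Q = False, G = True, N = True, K = False, C = False, S = False, V = True, H = False

Unit clause (V) forces V = True.
In (G ∨ ¬V) only G is left, so G = True.
In (¬Q ∨ ¬V) only ¬Q is left, so Q = False.
In (Q ∨ ¬S) only ¬S is left, so S = False.
In (¬G ∨ N) only N is left, so N = True.
In (¬C ∨ ¬N) only ¬C is left, so C = False.
In (¬A ∨ C ∨ ¬G ∨ ¬N) only ¬A is left, so A = False.
In (¬H ∨ ¬N ∨ S) only ¬H is left, so H = False.
In (C ∨ ¬K) only ¬K is left, so K = False.
Set W = True.
All clauses satisfied.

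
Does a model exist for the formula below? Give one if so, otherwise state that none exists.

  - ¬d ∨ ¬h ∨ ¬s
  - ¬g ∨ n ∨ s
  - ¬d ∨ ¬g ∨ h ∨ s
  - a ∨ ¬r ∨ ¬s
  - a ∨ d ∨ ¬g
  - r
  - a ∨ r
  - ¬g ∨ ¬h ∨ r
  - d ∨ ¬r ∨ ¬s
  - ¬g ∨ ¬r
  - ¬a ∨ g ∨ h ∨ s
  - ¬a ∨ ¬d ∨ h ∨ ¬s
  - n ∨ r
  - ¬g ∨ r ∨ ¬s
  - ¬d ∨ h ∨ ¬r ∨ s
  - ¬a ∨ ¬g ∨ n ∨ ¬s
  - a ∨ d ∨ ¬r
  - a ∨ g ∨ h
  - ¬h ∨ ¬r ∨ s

No satisfying assignment exists.

Case s = True:
  (r) forces r = True.
  (a ∨ ¬r ∨ ¬s) forces a = True.
  (d ∨ ¬r ∨ ¬s) forces d = True.
  (¬d ∨ ¬h ∨ ¬s) forces h = False.
  Clause (¬a ∨ ¬d ∨ h ∨ ¬s) is falsified — contradiction.
Case s = False:
  (r) forces r = True.
  (¬g ∨ ¬r) forces g = False.
  (¬h ∨ ¬r ∨ s) forces h = False.
  (¬a ∨ g ∨ h ∨ s) forces a = False.
  Clause (a ∨ g ∨ h) is falsified — contradiction.
Both cases fail, so the formula is unsatisfiable.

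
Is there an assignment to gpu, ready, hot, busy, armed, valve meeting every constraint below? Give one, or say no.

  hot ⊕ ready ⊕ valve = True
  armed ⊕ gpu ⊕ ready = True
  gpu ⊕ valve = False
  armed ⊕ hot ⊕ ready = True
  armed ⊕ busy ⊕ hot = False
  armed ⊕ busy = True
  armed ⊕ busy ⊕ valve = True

No satisfying assignment exists.

Adding constraints 2, 3, 4, 5, 7 mod 2: every variable appears an even number of times on the left, so the left side is 0.
But the right sides sum to 1 (mod 2). 0 ≠ 1 — the system is inconsistent.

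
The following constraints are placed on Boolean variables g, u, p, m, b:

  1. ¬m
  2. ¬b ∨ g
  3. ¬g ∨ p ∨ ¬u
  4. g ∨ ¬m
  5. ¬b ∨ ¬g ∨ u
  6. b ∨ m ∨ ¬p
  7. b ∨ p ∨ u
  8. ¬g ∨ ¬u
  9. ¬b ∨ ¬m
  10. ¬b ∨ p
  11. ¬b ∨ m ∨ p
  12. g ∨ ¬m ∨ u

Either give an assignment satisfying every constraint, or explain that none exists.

g=F, u=T, p=F, m=F, b=F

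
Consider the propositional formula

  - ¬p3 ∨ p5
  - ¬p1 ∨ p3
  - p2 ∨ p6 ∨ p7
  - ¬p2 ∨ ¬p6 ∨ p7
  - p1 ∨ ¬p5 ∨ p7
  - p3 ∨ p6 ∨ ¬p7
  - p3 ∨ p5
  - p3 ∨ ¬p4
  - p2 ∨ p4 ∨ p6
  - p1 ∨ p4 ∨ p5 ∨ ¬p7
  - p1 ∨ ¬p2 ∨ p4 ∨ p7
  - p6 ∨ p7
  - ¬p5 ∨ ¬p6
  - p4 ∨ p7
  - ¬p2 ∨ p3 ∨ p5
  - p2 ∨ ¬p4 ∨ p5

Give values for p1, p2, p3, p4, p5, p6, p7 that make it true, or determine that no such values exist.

p1: False; p2: True; p3: True; p4: True; p5: True; p6: False; p7: True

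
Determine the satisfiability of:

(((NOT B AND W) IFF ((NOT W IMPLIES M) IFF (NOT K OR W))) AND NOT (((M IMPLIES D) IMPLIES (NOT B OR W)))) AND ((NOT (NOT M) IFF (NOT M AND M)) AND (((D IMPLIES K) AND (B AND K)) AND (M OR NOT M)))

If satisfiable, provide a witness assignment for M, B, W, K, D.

Case M = True: the conjunct NOT (NOT M) IFF (NOT M AND M) becomes NOT False IFF (False AND True) = False.
Case M = False: the formula simplifies to (((NOT B AND W) IFF (W IFF (NOT K OR W))) AND NOT ((NOT B OR W))) AND ((D IMPLIES K) AND (B AND K)).
  W = True: the conjunct NOT ((NOT B OR W)) becomes NOT ((NOT B OR True)) = False.
  W = False: simplifies to (NOT K AND NOT (NOT B)) AND ((D IMPLIES K) AND (B AND K)).
    K = True: the conjunct NOT K is False.
    K = False: the conjunct K is False.
Both cases fail — unsatisfiable.

UNSATISFIABLE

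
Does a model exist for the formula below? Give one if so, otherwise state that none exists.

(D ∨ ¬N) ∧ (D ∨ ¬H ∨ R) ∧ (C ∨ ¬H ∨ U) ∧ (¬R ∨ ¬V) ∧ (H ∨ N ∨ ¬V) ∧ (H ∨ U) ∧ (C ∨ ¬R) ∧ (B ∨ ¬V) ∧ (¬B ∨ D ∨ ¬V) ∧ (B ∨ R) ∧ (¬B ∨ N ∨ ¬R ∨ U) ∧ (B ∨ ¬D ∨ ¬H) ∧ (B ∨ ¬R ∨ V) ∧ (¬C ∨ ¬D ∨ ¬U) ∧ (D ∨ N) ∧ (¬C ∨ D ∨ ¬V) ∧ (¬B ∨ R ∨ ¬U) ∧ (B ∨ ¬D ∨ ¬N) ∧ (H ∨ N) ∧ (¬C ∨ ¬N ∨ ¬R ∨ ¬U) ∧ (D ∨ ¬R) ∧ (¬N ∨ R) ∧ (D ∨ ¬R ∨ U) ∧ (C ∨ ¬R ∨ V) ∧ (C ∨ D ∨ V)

Set V = False.
Try C = False:
  (C ∨ ¬R) forces R = False.
  (B ∨ R) forces B = True.
  (¬B ∨ R ∨ ¬U) forces U = False.
  (C ∨ ¬H ∨ U) forces H = False.
  clause (H ∨ U) is falsified — backtrack.
So C = True.
Try U = True:
  (¬C ∨ ¬D ∨ ¬U) forces D = False.
  (D ∨ ¬N) forces N = False.
  clause (D ∨ N) is falsified — backtrack.
So U = False.
  then (H ∨ U) forces H = True.
Set R = False.
  then (D ∨ ¬H ∨ R) forces D = True.
  then (B ∨ R) forces B = True.
  then (¬N ∨ R) forces N = False.
All clauses satisfied.

V = False, C = True, U = False, R = False, H = True, D = True, B = True, N = False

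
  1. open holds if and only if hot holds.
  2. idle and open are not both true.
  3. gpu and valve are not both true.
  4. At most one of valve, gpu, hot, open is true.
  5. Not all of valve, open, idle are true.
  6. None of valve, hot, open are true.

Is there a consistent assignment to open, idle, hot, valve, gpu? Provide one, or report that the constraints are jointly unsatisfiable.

open=F; idle=T; hot=F; valve=F; gpu=F

  (1) open=F, hot=F — same ✓
  (2) idle=T, open=F — not both ✓
  (3) gpu=F, valve=F — not both ✓
  (4) {valve, gpu, hot, open}: 0 true — at most one ✓
  (5) {valve, open, idle}: 1/3 true — not all ✓
  (6) {valve, hot, open}: 0 true — none ✓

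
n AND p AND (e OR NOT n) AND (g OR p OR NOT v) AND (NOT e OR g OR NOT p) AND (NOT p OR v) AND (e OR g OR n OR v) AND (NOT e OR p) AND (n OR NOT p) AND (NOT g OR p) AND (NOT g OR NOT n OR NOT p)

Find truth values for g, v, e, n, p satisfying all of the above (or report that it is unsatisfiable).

UNSATISFIABLE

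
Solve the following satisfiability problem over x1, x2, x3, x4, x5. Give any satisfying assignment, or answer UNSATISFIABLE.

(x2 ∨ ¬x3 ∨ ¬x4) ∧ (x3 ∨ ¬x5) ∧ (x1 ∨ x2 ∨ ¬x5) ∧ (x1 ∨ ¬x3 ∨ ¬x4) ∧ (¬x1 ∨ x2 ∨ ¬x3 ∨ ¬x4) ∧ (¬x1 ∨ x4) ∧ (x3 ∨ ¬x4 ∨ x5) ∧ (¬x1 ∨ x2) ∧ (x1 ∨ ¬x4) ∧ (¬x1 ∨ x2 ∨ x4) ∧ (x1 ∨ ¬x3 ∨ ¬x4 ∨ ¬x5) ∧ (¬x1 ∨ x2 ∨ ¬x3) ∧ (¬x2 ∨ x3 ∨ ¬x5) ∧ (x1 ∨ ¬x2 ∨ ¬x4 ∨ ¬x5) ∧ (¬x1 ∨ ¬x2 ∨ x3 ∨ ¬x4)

x1 = False, x2 = False, x3 = True, x4 = False, x5 = False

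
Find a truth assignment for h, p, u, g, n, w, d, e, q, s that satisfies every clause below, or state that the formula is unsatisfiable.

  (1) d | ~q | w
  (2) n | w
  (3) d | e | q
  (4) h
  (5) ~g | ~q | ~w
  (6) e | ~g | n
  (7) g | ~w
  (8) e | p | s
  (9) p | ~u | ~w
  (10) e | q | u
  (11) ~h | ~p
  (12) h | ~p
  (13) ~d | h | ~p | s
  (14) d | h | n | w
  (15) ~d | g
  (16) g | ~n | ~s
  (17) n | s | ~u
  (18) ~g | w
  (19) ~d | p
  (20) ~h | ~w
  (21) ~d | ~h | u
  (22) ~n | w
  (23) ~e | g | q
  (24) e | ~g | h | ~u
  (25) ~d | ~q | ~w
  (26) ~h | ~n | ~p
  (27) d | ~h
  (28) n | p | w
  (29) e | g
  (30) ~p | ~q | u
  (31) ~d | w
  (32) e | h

Case h = True:
  (~h | ~p) forces p = False.
  (~d | p) forces d = False.
  Clause (d | ~h) is falsified — contradiction.
Case h = False:
  Clause (h) is falsified — contradiction.
Both cases fail, so the formula is unsatisfiable.

The formula is unsatisfiable.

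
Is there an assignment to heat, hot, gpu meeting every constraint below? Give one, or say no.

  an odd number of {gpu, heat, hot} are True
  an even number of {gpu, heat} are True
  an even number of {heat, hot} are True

heat: True, hot: True, gpu: True

{gpu, heat, hot}: 3 true → odd ✓
{gpu, heat}: 2 true → even ✓
{heat, hot}: 2 true → even ✓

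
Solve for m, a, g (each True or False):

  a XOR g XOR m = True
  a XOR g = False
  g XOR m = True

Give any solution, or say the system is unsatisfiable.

m: True, a: False, g: False

a XOR g XOR m = F XOR F XOR T = True ✓
a XOR g = F XOR F = False ✓
g XOR m = F XOR T = True ✓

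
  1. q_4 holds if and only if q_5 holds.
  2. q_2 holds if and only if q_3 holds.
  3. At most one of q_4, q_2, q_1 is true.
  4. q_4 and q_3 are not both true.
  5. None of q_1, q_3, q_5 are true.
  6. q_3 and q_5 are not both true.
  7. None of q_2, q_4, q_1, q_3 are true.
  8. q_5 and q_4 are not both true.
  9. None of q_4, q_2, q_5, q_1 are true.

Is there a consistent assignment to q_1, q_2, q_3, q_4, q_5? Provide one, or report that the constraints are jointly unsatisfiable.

q_1 = False, q_2 = False, q_3 = False, q_4 = False, q_5 = False

  (1) q_4=F, q_5=F — same ✓
  (2) q_2=F, q_3=F — same ✓
  (3) {q_4, q_2, q_1}: 0 true — at most one ✓
  (4) q_4=F, q_3=F — not both ✓
  (5) {q_1, q_3, q_5}: 0 true — none ✓
  (6) q_3=F, q_5=F — not both ✓
  (7) {q_2, q_4, q_1, q_3}: 0 true — none ✓
  (8) q_5=F, q_4=F — not both ✓
  (9) {q_4, q_2, q_5, q_1}: 0 true — none ✓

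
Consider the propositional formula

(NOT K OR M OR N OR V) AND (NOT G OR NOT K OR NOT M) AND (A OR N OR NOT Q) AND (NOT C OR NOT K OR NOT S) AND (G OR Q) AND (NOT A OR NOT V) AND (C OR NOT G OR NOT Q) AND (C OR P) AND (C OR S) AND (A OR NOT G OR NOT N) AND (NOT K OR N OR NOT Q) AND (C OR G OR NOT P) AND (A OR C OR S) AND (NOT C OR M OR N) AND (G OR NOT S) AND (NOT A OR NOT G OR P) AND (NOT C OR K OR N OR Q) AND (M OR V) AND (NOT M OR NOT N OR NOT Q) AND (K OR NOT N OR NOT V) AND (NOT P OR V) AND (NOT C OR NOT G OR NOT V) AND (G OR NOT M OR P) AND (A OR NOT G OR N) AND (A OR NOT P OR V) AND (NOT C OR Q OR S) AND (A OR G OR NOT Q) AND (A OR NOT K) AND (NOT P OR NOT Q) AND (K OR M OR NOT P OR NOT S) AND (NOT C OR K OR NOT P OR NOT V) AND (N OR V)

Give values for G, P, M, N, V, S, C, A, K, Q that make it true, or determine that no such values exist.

Unsatisfiable

Case V = True:
  (NOT A OR NOT V) forces A = False.
  (A OR NOT K) forces K = False.
  (K OR NOT N OR NOT V) forces N = False.
  (A OR N OR NOT Q) forces Q = False.
  (G OR Q) forces G = True.
  Clause (A OR NOT G OR N) is falsified — contradiction.
Case V = False:
  (M OR V) forces M = True.
  (NOT P OR V) forces P = False.
  (C OR P) forces C = True.
  (G OR NOT M OR P) forces G = True.
  (NOT G OR NOT K OR NOT M) forces K = False.
  (NOT A OR NOT G OR P) forces A = False.
  (A OR NOT G OR NOT N) forces N = False.
  Clause (A OR NOT G OR N) is falsified — contradiction.
Both cases fail, so the formula is unsatisfiable.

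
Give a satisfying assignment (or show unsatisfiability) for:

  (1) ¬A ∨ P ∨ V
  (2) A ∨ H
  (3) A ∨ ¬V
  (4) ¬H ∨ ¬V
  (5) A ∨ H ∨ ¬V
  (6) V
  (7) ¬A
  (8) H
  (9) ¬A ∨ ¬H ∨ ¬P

Unsatisfiable

Case V = True:
  (A ∨ ¬V) forces A = True.
  Clause (¬A) is falsified — contradiction.
Case V = False:
  Clause (V) is falsified — contradiction.
Both cases fail, so the formula is unsatisfiable.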